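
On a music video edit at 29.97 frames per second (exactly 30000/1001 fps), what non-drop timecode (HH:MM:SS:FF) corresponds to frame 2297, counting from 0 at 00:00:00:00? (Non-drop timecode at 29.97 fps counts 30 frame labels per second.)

2297 ÷ 30 = 76 full seconds, remainder 17 frames.
76 s = 0 h 1 min 16 s.
Timecode: 00:01:16:17.

00:01:16:17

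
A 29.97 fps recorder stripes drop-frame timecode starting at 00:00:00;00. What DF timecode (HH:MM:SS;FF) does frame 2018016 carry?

Each 10-minute DF block holds 10 × 60 × 30 − 9 × 2 = 17982 frames. 2018016 ÷ 17982 → 112 full blocks, remainder 4032.
Within the partial block the first minute is 1800 frames and each further minute 1798, so 2 further minute boundaries passed. Total skipped labels = 18 × 112 + 2 × 2 = 2020.
Non-drop label index = 2018016 + 2020 = 2020036; at 30 labels/s that is 18:42:14:16, i.e. DF 18:42:14;16.

18:42:14;16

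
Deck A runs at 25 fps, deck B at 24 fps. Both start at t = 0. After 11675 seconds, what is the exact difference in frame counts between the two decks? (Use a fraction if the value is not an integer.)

A emits 25 × 11675 = 291875 frames; B emits 24 × 11675 = 280200.
Difference = 11675 frames; B is behind A.

11675 frames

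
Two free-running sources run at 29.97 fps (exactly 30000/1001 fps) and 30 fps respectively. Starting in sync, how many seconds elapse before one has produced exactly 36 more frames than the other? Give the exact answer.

The gap grows by |30 − 30000/1001| = 30/1001 frames per second.
Time for a 36-frame gap: 36 ÷ (30/1001) = 1201.2 s.

1201.2 seconds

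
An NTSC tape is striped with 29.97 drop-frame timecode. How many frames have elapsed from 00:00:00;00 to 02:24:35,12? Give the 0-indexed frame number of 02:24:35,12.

Complete 10-minute blocks: 14, each 17982 frames → 251748.
Remaining 4 whole minutes in the current block: 1800 + 3 × 1798 = 7194 frames.
Within the current minute: 35 × 30 + 12 − 2 = 1060 (labels ;00/;01 skipped at this minute). Total = 251748 + 7194 + 1060 = 260002.

260002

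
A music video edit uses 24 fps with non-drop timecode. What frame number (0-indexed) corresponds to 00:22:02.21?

31749

Total seconds to the label: (0 × 3600 + 22 × 60 + 2) = 1322.
Frame index = 1322 × 24 + 21 = 31749.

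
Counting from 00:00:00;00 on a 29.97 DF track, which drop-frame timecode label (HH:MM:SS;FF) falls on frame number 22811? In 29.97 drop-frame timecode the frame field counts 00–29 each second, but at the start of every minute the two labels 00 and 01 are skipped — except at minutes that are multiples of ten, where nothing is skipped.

Ten DF minutes hold 17982 frames, so frame 22811 lies in block 1 (frames 17982–35963) with 4829 frames into that block.
The block's first minute is 1800 frames and the rest 1798 each; 4829 frames reaches minute 2, so 1 × 18 + 2 × 2 = 22 labels have been skipped so far.
Adding those back, label number 22811 + 22 = 22833 at 30 labels/s is 761 s + 3 f = 0 h 12 min 41 s frame 3, i.e. 00:12:41;03.

00:12:41;03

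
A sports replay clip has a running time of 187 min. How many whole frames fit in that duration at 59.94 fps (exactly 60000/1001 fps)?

672527 frames

187 min = 11220 s.
Frames = 11220 × 60000/1001 = 61200000/91 ≈ 672527.4725.
Complete frames: 672527.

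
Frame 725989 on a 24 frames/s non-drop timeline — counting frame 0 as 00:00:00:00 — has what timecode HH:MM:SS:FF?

08:24:09:13

725989 ÷ 24 = 30249 full seconds, remainder 13 frames.
30249 s = 8 h 24 min 9 s.
Timecode: 08:24:09:13.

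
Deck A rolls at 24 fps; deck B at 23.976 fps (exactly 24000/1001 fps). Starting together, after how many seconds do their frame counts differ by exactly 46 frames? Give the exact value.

The gap grows by |24000/1001 − 24| = 24/1001 frames per second.
Time for a 46-frame gap: 46 ÷ (24/1001) = 23023/12 s.

23023/12 seconds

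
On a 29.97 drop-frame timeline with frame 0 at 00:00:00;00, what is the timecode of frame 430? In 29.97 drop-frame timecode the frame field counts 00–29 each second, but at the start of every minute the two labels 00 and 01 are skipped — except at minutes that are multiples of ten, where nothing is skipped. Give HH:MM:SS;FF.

00:00:14;10

Each 10-minute DF block holds 10 × 60 × 30 − 9 × 2 = 17982 frames. 430 ÷ 17982 → 0 full blocks, remainder 430.
Within the partial block the first minute is 1800 frames and each further minute 1798, so 0 further minute boundaries passed. Total skipped labels = 18 × 0 + 2 × 0 = 0.
Non-drop label index = 430 + 0 = 430; at 30 labels/s that is 00:00:14:10, i.e. DF 00:00:14;10.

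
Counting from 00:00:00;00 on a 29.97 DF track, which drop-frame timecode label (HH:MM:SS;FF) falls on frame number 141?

00:00:04;21

Each 10-minute DF block holds 10 × 60 × 30 − 9 × 2 = 17982 frames. 141 ÷ 17982 → 0 full blocks, remainder 141.
Within the partial block the first minute is 1800 frames and each further minute 1798, so 0 further minute boundaries passed. Total skipped labels = 18 × 0 + 2 × 0 = 0.
Non-drop label index = 141 + 0 = 141; at 30 labels/s that is 00:00:04:21, i.e. DF 00:00:04;21.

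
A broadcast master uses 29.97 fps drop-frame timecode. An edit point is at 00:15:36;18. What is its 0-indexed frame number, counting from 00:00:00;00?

As if non-drop at 30 labels/s: (0 × 3600 + 15 × 60 + 36) × 30 + 18 = 28098.
Minute boundaries passed: 15; those not divisible by 10: 15 − 1 = 14; dropped labels = 2 × 14 = 28.
Actual frame index = 28098 − 28 = 28070.

28070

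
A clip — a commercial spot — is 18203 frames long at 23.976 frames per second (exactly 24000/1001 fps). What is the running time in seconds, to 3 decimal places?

759.217 seconds

Running time = 18203 × 1001/24000 = 18221203/24000 s ≈ 759.217 s.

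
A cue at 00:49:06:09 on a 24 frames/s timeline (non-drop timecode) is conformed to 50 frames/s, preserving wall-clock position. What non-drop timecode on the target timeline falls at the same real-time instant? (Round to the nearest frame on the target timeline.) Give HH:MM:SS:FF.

Source frame index: (0×3600 + 49×60 + 6) × 24 + 9 = 70713.
Real time: 70713 / (24) = 23571/8 s.
Target frame: (23571/8) × (50) = 589275/4 ≈ 147318.750 → 147319.
At 50 labels/s: frame 147319 → 00:49:06:19.

00:49:06:19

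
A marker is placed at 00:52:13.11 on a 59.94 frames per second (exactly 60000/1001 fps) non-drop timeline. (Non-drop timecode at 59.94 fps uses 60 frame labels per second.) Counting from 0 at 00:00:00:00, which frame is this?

Total seconds to the label: (0 × 3600 + 52 × 60 + 13) = 3133.
Frame index = 3133 × 60 + 11 = 187991.

frame 187991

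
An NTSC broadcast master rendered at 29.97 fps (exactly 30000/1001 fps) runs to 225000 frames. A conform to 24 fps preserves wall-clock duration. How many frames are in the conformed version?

Target frames = source frames × (target rate / source rate) = 225000 × (24)/(30000/1001) = 225000 × 1001/1250 = 180180.

180180 frames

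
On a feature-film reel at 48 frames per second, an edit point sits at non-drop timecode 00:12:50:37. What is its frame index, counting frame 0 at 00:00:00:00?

Total seconds to the label: (0 × 3600 + 12 × 60 + 50) = 770.
Frame index = 770 × 48 + 37 = 36997.

frame 36997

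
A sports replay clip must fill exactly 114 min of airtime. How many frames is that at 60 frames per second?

410400 frames

114 min = 6840 s.
Frames = 6840 × 60 = 410400.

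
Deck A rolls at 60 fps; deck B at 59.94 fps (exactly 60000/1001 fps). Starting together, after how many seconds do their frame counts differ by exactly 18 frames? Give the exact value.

300.3 seconds

The gap grows by |60000/1001 − 60| = 60/1001 frames per second.
Time for a 18-frame gap: 18 ÷ (60/1001) = 300.3 s.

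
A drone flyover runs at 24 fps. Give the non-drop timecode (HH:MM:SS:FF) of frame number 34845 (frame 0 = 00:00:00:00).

00:24:11:21

34845 ÷ 24 = 1451 full seconds, remainder 21 frames.
1451 s = 0 h 24 min 11 s.
Timecode: 00:24:11:21.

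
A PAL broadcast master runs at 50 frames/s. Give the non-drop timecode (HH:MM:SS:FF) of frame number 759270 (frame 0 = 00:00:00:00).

759270 ÷ 50 = 15185 full seconds, remainder 20 frames.
15185 s = 4 h 13 min 5 s.
Timecode: 04:13:05:20.

04:13:05:20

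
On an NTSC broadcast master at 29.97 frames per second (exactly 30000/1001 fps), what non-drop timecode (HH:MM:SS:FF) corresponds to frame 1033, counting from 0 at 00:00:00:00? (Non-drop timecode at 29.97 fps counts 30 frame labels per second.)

00:00:34:13

1033 ÷ 30 = 34 full seconds, remainder 13 frames.
34 s = 0 h 0 min 34 s.
Timecode: 00:00:34:13.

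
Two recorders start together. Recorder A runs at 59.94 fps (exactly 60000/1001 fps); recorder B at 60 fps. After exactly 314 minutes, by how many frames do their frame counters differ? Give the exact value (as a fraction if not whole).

314 min = 18840 s.
A emits 60000/1001 × 18840 = 1130400000/1001 frames; B emits 60 × 18840 = 1130400.
Difference = 1130400/1001 frames (≈ 1129.2707); B is ahead of A.

1130400/1001 frames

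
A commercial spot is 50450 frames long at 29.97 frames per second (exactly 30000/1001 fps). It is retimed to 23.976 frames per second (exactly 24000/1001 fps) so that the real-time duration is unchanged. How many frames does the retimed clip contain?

40360 frames

Target frames = source frames × (target rate / source rate) = 50450 × (24000/1001)/(30000/1001) = 50450 × 4/5 = 40360.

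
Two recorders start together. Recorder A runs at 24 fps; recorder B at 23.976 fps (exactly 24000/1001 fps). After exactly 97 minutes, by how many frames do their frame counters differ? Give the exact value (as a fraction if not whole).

97 min = 5820 s.
A emits 24 × 5820 = 139680 frames; B emits 24000/1001 × 5820 = 139680000/1001.
Difference = 139680/1001 frames (≈ 139.5405); B is behind A.

139680/1001 frames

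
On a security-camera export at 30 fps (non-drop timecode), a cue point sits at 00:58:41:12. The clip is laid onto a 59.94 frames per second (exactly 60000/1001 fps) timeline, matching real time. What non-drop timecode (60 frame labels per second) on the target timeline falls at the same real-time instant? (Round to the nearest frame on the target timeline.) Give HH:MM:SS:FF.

Source frame index: (0×3600 + 58×60 + 41) × 30 + 12 = 105642.
Real time: 105642 / (30) = 17607/5 s.
Target frame: (17607/5) × (60000/1001) = 211284000/1001 ≈ 211072.927 → 211073.
At 60 labels/s: frame 211073 → 00:58:37:53.

00:58:37:53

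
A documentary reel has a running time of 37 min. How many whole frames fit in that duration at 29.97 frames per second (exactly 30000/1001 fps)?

37 min = 2220 s.
Frames = 2220 × 30000/1001 = 66600000/1001 ≈ 66533.4665.
Complete frames: 66533.

66533 frames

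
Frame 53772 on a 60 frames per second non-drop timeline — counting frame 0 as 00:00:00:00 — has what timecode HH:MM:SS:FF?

53772 ÷ 60 = 896 full seconds, remainder 12 frames.
896 s = 0 h 14 min 56 s.
Timecode: 00:14:56:12.

00:14:56:12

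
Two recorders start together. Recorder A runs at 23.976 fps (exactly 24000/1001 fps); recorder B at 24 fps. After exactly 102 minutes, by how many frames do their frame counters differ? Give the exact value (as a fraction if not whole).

102 min = 6120 s.
A emits 24000/1001 × 6120 = 146880000/1001 frames; B emits 24 × 6120 = 146880.
Difference = 146880/1001 frames (≈ 146.7333); B is ahead of A.

146880/1001 frames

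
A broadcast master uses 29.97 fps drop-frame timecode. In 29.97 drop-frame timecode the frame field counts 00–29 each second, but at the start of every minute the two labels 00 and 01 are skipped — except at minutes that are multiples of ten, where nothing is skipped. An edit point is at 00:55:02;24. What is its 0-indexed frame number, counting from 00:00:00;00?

98984

Complete 10-minute blocks: 5, each 17982 frames → 89910.
Remaining 5 whole minutes in the current block: 1800 + 4 × 1798 = 8992 frames.
Within the current minute: 2 × 30 + 24 − 2 = 82 (labels ;00/;01 skipped at this minute). Total = 89910 + 8992 + 82 = 98984.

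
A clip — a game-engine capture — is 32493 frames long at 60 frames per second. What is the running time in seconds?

541.55 seconds

Running time = 32493 / (60) = 541.55 s.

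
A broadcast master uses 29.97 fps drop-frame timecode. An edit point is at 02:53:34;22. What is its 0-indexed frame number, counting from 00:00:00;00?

312130

Complete 10-minute blocks: 17, each 17982 frames → 305694.
Remaining 3 whole minutes in the current block: 1800 + 2 × 1798 = 5396 frames.
Within the current minute: 34 × 30 + 22 − 2 = 1040 (labels ;00/;01 skipped at this minute). Total = 305694 + 5396 + 1040 = 312130.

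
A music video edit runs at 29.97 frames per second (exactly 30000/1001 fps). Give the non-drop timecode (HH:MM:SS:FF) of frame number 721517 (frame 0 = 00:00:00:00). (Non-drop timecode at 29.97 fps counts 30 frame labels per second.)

721517 ÷ 30 = 24050 full seconds, remainder 17 frames.
24050 s = 6 h 40 min 50 s.
Timecode: 06:40:50:17.

06:40:50:17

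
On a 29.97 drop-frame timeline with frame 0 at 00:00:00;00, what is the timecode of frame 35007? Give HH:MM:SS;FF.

00:19:28;03

Each 10-minute DF block holds 10 × 60 × 30 − 9 × 2 = 17982 frames. 35007 ÷ 17982 → 1 full block, remainder 17025.
Within the partial block the first minute is 1800 frames and each further minute 1798, so 9 further minute boundaries passed. Total skipped labels = 18 × 1 + 2 × 9 = 36.
Non-drop label index = 35007 + 36 = 35043; at 30 labels/s that is 00:19:28:03, i.e. DF 00:19:28;03.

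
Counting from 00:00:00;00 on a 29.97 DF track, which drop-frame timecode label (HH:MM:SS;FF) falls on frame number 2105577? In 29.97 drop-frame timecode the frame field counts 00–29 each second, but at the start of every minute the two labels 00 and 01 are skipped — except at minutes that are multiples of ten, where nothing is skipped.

19:30:56;03

Ten DF minutes hold 17982 frames, so frame 2105577 lies in block 117 (frames 2103894–2121875) with 1683 frames into that block.
The block's first minute is 1800 frames and the rest 1798 each; 1683 frames reaches minute 0, so 117 × 18 + 0 × 2 = 2106 labels have been skipped so far.
Adding those back, label number 2105577 + 2106 = 2107683 at 30 labels/s is 70256 s + 3 f = 19 h 30 min 56 s frame 3, i.e. 19:30:56;03.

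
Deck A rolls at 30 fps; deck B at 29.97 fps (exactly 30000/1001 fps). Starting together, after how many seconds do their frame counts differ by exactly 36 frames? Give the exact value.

The gap grows by |30000/1001 − 30| = 30/1001 frames per second.
Time for a 36-frame gap: 36 ÷ (30/1001) = 1201.2 s.

1201.2 seconds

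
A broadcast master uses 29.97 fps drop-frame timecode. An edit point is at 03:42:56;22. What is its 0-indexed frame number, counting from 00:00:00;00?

400902

Complete 10-minute blocks: 22, each 17982 frames → 395604.
Remaining 2 whole minutes in the current block: 1800 + 1 × 1798 = 3598 frames.
Within the current minute: 56 × 30 + 22 − 2 = 1700 (labels ;00/;01 skipped at this minute). Total = 395604 + 3598 + 1700 = 400902.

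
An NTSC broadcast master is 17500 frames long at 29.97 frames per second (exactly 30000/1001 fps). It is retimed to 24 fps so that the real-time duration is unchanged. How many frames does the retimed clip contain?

14014 frames

Target frames = source frames × (target rate / source rate) = 17500 × (24)/(30000/1001) = 17500 × 1001/1250 = 14014.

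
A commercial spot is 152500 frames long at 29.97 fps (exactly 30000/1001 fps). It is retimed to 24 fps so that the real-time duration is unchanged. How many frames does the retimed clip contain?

122122 frames

Target frames = source frames × (target rate / source rate) = 152500 × (24)/(30000/1001) = 152500 × 1001/1250 = 122122.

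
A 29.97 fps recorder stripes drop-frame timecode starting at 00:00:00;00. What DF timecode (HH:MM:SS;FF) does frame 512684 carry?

Each 10-minute DF block holds 10 × 60 × 30 − 9 × 2 = 17982 frames. 512684 ÷ 17982 → 28 full blocks, remainder 9188.
Within the partial block the first minute is 1800 frames and each further minute 1798, so 5 further minute boundaries passed. Total skipped labels = 18 × 28 + 2 × 5 = 514.
Non-drop label index = 512684 + 514 = 513198; at 30 labels/s that is 04:45:06:18, i.e. DF 04:45:06;18.

04:45:06;18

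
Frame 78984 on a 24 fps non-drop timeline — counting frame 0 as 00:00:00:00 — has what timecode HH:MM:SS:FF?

00:54:51:00

78984 ÷ 24 = 3291 full seconds, remainder 0 frames.
3291 s = 0 h 54 min 51 s.
Timecode: 00:54:51:00.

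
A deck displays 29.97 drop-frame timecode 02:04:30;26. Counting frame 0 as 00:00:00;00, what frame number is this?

As if non-drop at 30 labels/s: (2 × 3600 + 4 × 60 + 30) × 30 + 26 = 224126.
Minute boundaries passed: 124; those not divisible by 10: 124 − 12 = 112; dropped labels = 2 × 112 = 224.
Actual frame index = 224126 − 224 = 223902.

223902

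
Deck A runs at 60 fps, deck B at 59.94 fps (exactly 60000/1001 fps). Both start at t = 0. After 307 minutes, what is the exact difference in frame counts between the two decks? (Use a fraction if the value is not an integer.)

1105200/1001 frames

307 min = 18420 s.
A emits 60 × 18420 = 1105200 frames; B emits 60000/1001 × 18420 = 1105200000/1001.
Difference = 1105200/1001 frames (≈ 1104.0959); B is behind A.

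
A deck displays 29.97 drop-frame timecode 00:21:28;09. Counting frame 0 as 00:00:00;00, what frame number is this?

38611

Complete 10-minute blocks: 2, each 17982 frames → 35964.
Remaining 1 whole minute in the current block: 1800 + 0 × 1798 = 1800 frames.
Within the current minute: 28 × 30 + 9 − 2 = 847 (labels ;00/;01 skipped at this minute). Total = 35964 + 1800 + 847 = 38611.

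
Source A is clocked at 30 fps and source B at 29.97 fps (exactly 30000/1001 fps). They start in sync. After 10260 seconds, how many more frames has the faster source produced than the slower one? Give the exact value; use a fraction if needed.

307800/1001 frames

A emits 30 × 10260 = 307800 frames; B emits 30000/1001 × 10260 = 307800000/1001.
Difference = 307800/1001 frames (≈ 307.4925); B is behind A.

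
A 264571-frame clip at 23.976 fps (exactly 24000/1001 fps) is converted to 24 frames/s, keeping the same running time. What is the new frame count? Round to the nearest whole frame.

Frames at target rate = 264571 × (24) / (24000/1001) = 264835571/1000 ≈ 264835.571.
Nearest whole frame: 264836.

264836 frames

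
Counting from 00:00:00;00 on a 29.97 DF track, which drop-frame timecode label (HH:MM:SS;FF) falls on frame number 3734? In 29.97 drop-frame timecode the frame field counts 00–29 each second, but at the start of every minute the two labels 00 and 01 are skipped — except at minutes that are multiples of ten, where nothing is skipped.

00:02:04;18

Ten DF minutes hold 17982 frames, so frame 3734 lies in block 0 (frames 0–17981) with 3734 frames into that block.
The block's first minute is 1800 frames and the rest 1798 each; 3734 frames reaches minute 2, so 0 × 18 + 2 × 2 = 4 labels have been skipped so far.
Adding those back, label number 3734 + 4 = 3738 at 30 labels/s is 124 s + 18 f = 0 h 2 min 4 s frame 18, i.e. 00:02:04;18.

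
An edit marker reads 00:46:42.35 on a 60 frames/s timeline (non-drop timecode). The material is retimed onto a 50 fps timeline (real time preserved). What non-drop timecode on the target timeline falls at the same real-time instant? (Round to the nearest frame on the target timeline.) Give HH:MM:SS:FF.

00:46:42:29

Source frame index: (0×3600 + 46×60 + 42) × 60 + 35 = 168155.
Real time: 168155 / (60) = 33631/12 s.
Target frame: (33631/12) × (50) = 840775/6 ≈ 140129.167 → 140129.
At 50 labels/s: frame 140129 → 00:46:42:29.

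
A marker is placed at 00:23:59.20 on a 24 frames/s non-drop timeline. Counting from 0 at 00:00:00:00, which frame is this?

Total seconds to the label: (0 × 3600 + 23 × 60 + 59) = 1439.
Frame index = 1439 × 24 + 20 = 34556.

34556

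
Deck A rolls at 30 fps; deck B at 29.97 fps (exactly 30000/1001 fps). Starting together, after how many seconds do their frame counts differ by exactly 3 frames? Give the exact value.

The gap grows by |30000/1001 − 30| = 30/1001 frames per second.
Time for a 3-frame gap: 3 ÷ (30/1001) = 100.1 s.

100.1 seconds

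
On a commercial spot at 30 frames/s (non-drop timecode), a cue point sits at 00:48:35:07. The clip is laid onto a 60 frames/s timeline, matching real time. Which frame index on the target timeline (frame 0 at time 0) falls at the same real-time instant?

frame 174914

Source frame index: (0×3600 + 48×60 + 35) × 30 + 7 = 87457.
Real time: 87457 / (30) = 87457/30 s.
Target frame: (87457/30) × (60) = 174914.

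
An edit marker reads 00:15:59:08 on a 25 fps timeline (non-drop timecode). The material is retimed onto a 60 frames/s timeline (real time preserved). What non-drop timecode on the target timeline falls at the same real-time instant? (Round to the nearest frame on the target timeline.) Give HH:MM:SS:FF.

00:15:59:19

Source frame index: (0×3600 + 15×60 + 59) × 25 + 8 = 23983.
Real time: 23983 / (25) = 23983/25 s.
Target frame: (23983/25) × (60) = 287796/5 ≈ 57559.200 → 57559.
At 60 labels/s: frame 57559 → 00:15:59:19.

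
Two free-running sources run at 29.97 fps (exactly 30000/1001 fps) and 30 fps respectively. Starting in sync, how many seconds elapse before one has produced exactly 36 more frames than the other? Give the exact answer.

1201.2 seconds

The gap grows by |30 − 30000/1001| = 30/1001 frames per second.
Time for a 36-frame gap: 36 ÷ (30/1001) = 1201.2 s.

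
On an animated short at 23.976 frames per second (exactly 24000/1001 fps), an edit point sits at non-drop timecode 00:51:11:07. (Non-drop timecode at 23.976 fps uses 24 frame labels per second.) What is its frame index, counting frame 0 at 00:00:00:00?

Total seconds to the label: (0 × 3600 + 51 × 60 + 11) = 3071.
Frame index = 3071 × 24 + 7 = 73711.

73711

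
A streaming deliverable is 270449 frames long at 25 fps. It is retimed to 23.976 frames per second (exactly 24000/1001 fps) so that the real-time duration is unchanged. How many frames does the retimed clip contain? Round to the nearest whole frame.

259372 frames

Frames at target rate = 270449 × (24000/1001) / (25) = 259631040/1001 ≈ 259371.668.
Nearest whole frame: 259372.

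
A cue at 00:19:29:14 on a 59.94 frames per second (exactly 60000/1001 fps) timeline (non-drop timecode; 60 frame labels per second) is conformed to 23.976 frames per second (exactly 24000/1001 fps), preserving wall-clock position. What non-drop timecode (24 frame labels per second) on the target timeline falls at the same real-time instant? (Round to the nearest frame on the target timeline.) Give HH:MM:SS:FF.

Source frame index: (0×3600 + 19×60 + 29) × 60 + 14 = 70154.
Real time: 70154 / (60000/1001) = 35112077/30000 s.
Target frame: (35112077/30000) × (24000/1001) = 140308/5 ≈ 28061.600 → 28062.
At 24 labels/s: frame 28062 → 00:19:29:06.

00:19:29:06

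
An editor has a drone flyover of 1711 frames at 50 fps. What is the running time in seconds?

Running time = 1711 / (50) = 34.22 s.

34.22 seconds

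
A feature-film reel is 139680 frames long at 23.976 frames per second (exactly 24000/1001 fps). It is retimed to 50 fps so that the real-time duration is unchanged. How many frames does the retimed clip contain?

291291 frames

Target frames = source frames × (target rate / source rate) = 139680 × (50)/(24000/1001) = 139680 × 1001/480 = 291291.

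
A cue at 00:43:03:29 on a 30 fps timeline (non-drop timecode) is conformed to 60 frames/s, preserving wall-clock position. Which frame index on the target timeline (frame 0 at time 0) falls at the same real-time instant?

Source frame index: (0×3600 + 43×60 + 3) × 30 + 29 = 77519.
Real time: 77519 / (30) = 77519/30 s.
Target frame: (77519/30) × (60) = 155038.

frame 155038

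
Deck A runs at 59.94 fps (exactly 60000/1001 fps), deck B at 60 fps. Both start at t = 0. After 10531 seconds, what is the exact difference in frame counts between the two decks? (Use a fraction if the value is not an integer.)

631860/1001 frames

A emits 60000/1001 × 10531 = 631860000/1001 frames; B emits 60 × 10531 = 631860.
Difference = 631860/1001 frames (≈ 631.2288); B is ahead of A.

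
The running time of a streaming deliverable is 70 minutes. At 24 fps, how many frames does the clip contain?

100800 frames

70 min = 4200 s.
Frames = 4200 × 24 = 100800.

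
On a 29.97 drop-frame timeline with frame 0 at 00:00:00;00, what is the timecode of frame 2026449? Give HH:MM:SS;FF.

Each 10-minute DF block holds 10 × 60 × 30 − 9 × 2 = 17982 frames. 2026449 ÷ 17982 → 112 full blocks, remainder 12465.
Within the partial block the first minute is 1800 frames and each further minute 1798, so 6 further minute boundaries passed. Total skipped labels = 18 × 112 + 2 × 6 = 2028.
Non-drop label index = 2026449 + 2028 = 2028477; at 30 labels/s that is 18:46:55:27, i.e. DF 18:46:55;27.

18:46:55;27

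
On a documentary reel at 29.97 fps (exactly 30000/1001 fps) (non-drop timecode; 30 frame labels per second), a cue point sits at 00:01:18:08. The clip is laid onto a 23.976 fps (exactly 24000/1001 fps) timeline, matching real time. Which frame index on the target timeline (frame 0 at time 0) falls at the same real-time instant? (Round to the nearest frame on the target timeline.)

frame 1878

Source frame index: (0×3600 + 1×60 + 18) × 30 + 8 = 2348.
Real time: 2348 / (30000/1001) = 587587/7500 s.
Target frame: (587587/7500) × (24000/1001) = 9392/5 ≈ 1878.400 → 1878.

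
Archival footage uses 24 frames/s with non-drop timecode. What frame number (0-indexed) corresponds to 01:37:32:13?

140461

Total seconds to the label: (1 × 3600 + 37 × 60 + 32) = 5852.
Frame index = 5852 × 24 + 13 = 140461.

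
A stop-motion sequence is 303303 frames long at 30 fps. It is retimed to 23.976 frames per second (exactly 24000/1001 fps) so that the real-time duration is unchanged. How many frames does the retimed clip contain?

242400 frames

Target frames = source frames × (target rate / source rate) = 303303 × (24000/1001)/(30) = 303303 × 800/1001 = 242400.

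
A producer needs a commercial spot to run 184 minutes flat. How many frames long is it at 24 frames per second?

264960 frames

184 min = 11040 s.
Frames = 11040 × 24 = 264960.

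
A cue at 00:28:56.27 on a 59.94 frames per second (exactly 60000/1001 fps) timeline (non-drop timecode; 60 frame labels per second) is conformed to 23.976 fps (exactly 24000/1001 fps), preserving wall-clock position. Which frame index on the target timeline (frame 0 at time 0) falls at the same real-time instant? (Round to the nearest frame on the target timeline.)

frame 41675

Source frame index: (0×3600 + 28×60 + 56) × 60 + 27 = 104187.
Real time: 104187 / (60000/1001) = 34763729/20000 s.
Target frame: (34763729/20000) × (24000/1001) = 208374/5 ≈ 41674.800 → 41675.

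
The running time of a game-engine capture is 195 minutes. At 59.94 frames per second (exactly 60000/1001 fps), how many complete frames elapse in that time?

701298 frames

195 min = 11700 s.
Frames = 11700 × 60000/1001 = 54000000/77 ≈ 701298.7013.
Complete frames: 701298.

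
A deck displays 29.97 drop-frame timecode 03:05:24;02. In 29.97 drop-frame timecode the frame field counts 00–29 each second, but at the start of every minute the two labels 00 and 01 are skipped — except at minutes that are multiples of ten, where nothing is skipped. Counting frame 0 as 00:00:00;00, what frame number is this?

Complete 10-minute blocks: 18, each 17982 frames → 323676.
Remaining 5 whole minutes in the current block: 1800 + 4 × 1798 = 8992 frames.
Within the current minute: 24 × 30 + 2 − 2 = 720 (labels ;00/;01 skipped at this minute). Total = 323676 + 8992 + 720 = 333388.

333388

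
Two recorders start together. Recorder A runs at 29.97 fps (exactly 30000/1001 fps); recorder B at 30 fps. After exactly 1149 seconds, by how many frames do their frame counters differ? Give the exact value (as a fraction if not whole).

34470/1001 frames

A emits 30000/1001 × 1149 = 34470000/1001 frames; B emits 30 × 1149 = 34470.
Difference = 34470/1001 frames (≈ 34.4356); B is ahead of A.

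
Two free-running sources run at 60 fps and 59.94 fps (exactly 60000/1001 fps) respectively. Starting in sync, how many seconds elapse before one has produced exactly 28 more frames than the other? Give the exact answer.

7007/15 seconds

The gap grows by |60000/1001 − 60| = 60/1001 frames per second.
Time for a 28-frame gap: 28 ÷ (60/1001) = 7007/15 s.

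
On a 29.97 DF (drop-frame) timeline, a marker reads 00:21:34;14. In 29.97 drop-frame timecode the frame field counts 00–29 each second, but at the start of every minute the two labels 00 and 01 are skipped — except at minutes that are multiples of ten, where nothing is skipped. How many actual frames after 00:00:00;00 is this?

38796

As if non-drop at 30 labels/s: (0 × 3600 + 21 × 60 + 34) × 30 + 14 = 38834.
Minute boundaries passed: 21; those not divisible by 10: 21 − 2 = 19; dropped labels = 2 × 19 = 38.
Actual frame index = 38834 − 38 = 38796.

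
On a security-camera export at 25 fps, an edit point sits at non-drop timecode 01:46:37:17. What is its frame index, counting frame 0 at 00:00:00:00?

Total seconds to the label: (1 × 3600 + 46 × 60 + 37) = 6397.
Frame index = 6397 × 25 + 17 = 159942.

frame 159942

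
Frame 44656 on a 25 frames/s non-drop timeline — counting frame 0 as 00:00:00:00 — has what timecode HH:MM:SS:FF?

44656 ÷ 25 = 1786 full seconds, remainder 6 frames.
1786 s = 0 h 29 min 46 s.
Timecode: 00:29:46:06.

00:29:46:06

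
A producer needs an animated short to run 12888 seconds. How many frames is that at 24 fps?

Frames = 12888 × 24 = 309312.

309312 frames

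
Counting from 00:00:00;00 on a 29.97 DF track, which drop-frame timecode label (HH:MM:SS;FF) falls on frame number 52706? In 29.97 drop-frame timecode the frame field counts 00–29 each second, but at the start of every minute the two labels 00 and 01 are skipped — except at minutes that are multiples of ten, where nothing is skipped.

00:29:18;20

Each 10-minute DF block holds 10 × 60 × 30 − 9 × 2 = 17982 frames. 52706 ÷ 17982 → 2 full blocks, remainder 16742.
Within the partial block the first minute is 1800 frames and each further minute 1798, so 9 further minute boundaries passed. Total skipped labels = 18 × 2 + 2 × 9 = 54.
Non-drop label index = 52706 + 54 = 52760; at 30 labels/s that is 00:29:18:20, i.e. DF 00:29:18;20.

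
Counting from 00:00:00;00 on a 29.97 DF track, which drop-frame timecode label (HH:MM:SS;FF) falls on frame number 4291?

Ten DF minutes hold 17982 frames, so frame 4291 lies in block 0 (frames 0–17981) with 4291 frames into that block.
The block's first minute is 1800 frames and the rest 1798 each; 4291 frames reaches minute 2, so 0 × 18 + 2 × 2 = 4 labels have been skipped so far.
Adding those back, label number 4291 + 4 = 4295 at 30 labels/s is 143 s + 5 f = 0 h 2 min 23 s frame 5, i.e. 00:02:23;05.

00:02:23;05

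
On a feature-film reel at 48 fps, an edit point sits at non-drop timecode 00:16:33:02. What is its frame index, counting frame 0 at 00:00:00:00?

47666

Total seconds to the label: (0 × 3600 + 16 × 60 + 33) = 993.
Frame index = 993 × 48 + 2 = 47666.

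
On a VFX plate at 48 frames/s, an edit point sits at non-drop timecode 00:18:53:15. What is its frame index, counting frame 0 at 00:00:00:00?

54399

Total seconds to the label: (0 × 3600 + 18 × 60 + 53) = 1133.
Frame index = 1133 × 48 + 15 = 54399.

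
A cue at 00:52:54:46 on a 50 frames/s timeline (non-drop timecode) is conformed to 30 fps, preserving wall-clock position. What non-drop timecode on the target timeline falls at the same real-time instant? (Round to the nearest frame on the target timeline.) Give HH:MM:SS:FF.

00:52:54:28

Source frame index: (0×3600 + 52×60 + 54) × 50 + 46 = 158746.
Real time: 158746 / (50) = 79373/25 s.
Target frame: (79373/25) × (30) = 476238/5 ≈ 95247.600 → 95248.
At 30 labels/s: frame 95248 → 00:52:54:28.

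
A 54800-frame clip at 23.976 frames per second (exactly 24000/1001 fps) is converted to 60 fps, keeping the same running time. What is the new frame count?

137137 frames

Target frames = source frames × (target rate / source rate) = 54800 × (60)/(24000/1001) = 54800 × 1001/400 = 137137.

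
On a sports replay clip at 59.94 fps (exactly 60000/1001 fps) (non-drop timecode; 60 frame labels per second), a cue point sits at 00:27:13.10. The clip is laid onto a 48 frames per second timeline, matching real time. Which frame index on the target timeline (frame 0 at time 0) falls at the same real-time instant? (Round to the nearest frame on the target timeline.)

frame 78470

Source frame index: (0×3600 + 27×60 + 13) × 60 + 10 = 97990.
Real time: 97990 / (60000/1001) = 9808799/6000 s.
Target frame: (9808799/6000) × (48) = 9808799/125 ≈ 78470.392 → 78470.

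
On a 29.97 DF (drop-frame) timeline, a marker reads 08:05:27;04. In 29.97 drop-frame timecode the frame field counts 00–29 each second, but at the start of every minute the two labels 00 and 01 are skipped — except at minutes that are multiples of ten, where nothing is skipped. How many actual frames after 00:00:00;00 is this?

As if non-drop at 30 labels/s: (8 × 3600 + 5 × 60 + 27) × 30 + 4 = 873814.
Minute boundaries passed: 485; those not divisible by 10: 485 − 48 = 437; dropped labels = 2 × 437 = 874.
Actual frame index = 873814 − 874 = 872940.

872940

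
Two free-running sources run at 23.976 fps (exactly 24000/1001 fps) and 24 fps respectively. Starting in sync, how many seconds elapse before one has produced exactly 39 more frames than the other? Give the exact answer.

1626.625 seconds

The gap grows by |24 − 24000/1001| = 24/1001 frames per second.
Time for a 39-frame gap: 39 ÷ (24/1001) = 1626.625 s.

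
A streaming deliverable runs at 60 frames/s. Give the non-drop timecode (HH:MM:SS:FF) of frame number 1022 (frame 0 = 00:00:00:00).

1022 ÷ 60 = 17 full seconds, remainder 2 frames.
17 s = 0 h 0 min 17 s.
Timecode: 00:00:17:02.

00:00:17:02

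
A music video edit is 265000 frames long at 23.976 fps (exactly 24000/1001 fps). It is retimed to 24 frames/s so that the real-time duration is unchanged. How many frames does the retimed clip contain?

Target frames = source frames × (target rate / source rate) = 265000 × (24)/(24000/1001) = 265000 × 1001/1000 = 265265.

265265 frames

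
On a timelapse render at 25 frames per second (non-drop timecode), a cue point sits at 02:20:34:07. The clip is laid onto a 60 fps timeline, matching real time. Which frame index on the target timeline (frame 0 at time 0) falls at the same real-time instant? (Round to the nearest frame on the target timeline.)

Source frame index: (2×3600 + 20×60 + 34) × 25 + 7 = 210857.
Real time: 210857 / (25) = 210857/25 s.
Target frame: (210857/25) × (60) = 2530284/5 ≈ 506056.800 → 506057.

frame 506057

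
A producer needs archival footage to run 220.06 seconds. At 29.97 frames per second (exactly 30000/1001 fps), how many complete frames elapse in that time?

6595 frames

Frames = 220.06 × 30000/1001 = 6601800/1001 ≈ 6595.2048.
Complete frames: 6595.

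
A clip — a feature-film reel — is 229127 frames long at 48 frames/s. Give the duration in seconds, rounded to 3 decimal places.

4773.479 seconds

Running time = 229127 × 1/48 = 229127/48 s ≈ 4773.479 s.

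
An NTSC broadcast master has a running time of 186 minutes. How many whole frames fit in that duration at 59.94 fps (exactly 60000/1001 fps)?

186 min = 11160 s.
Frames = 11160 × 60000/1001 = 669600000/1001 ≈ 668931.0689.
Complete frames: 668931.

668931 frames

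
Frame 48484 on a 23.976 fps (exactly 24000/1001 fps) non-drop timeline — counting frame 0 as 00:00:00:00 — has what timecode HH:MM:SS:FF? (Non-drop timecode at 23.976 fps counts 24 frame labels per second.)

48484 ÷ 24 = 2020 full seconds, remainder 4 frames.
2020 s = 0 h 33 min 40 s.
Timecode: 00:33:40:04.

00:33:40:04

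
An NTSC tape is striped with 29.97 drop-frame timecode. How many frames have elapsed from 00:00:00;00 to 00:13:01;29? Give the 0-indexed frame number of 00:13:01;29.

Complete 10-minute blocks: 1, each 17982 frames → 17982.
Remaining 3 whole minutes in the current block: 1800 + 2 × 1798 = 5396 frames.
Within the current minute: 1 × 30 + 29 − 2 = 57 (labels ;00/;01 skipped at this minute). Total = 17982 + 5396 + 57 = 23435.

23435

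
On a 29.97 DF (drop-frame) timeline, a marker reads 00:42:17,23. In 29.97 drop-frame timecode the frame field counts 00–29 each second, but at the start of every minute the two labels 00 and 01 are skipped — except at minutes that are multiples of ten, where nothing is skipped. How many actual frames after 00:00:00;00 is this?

Complete 10-minute blocks: 4, each 17982 frames → 71928.
Remaining 2 whole minutes in the current block: 1800 + 1 × 1798 = 3598 frames.
Within the current minute: 17 × 30 + 23 − 2 = 531 (labels ;00/;01 skipped at this minute). Total = 71928 + 3598 + 531 = 76057.

76057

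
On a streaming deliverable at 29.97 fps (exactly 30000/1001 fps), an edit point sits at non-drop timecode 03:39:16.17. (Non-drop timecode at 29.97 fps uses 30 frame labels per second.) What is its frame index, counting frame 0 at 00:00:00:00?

Total seconds to the label: (3 × 3600 + 39 × 60 + 16) = 13156.
Frame index = 13156 × 30 + 17 = 394697.

frame 394697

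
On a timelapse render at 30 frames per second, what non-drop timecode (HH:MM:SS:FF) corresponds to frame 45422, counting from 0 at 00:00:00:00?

45422 ÷ 30 = 1514 full seconds, remainder 2 frames.
1514 s = 0 h 25 min 14 s.
Timecode: 00:25:14:02.

00:25:14:02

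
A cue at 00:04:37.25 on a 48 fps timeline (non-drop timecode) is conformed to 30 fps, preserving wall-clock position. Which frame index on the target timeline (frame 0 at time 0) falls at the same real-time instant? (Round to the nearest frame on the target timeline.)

Source frame index: (0×3600 + 4×60 + 37) × 48 + 25 = 13321.
Real time: 13321 / (48) = 13321/48 s.
Target frame: (13321/48) × (30) = 66605/8 ≈ 8325.625 → 8326.

frame 8326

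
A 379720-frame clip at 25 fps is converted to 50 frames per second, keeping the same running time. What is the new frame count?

Target frames = source frames × (target rate / source rate) = 379720 × (50)/(25) = 379720 × 2 = 759440.

759440 frames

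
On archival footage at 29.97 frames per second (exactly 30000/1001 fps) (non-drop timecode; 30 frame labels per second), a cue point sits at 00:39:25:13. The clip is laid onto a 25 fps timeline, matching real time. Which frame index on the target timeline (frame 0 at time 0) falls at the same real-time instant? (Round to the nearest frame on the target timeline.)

Source frame index: (0×3600 + 39×60 + 25) × 30 + 13 = 70963.
Real time: 70963 / (30000/1001) = 71033963/30000 s.
Target frame: (71033963/30000) × (25) = 71033963/1200 ≈ 59194.969 → 59195.

frame 59195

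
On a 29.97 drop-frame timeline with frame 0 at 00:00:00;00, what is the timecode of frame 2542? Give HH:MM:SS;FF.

Ten DF minutes hold 17982 frames, so frame 2542 lies in block 0 (frames 0–17981) with 2542 frames into that block.
The block's first minute is 1800 frames and the rest 1798 each; 2542 frames reaches minute 1, so 0 × 18 + 1 × 2 = 2 labels have been skipped so far.
Adding those back, label number 2542 + 2 = 2544 at 30 labels/s is 84 s + 24 f = 0 h 1 min 24 s frame 24, i.e. 00:01:24;24.

00:01:24;24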